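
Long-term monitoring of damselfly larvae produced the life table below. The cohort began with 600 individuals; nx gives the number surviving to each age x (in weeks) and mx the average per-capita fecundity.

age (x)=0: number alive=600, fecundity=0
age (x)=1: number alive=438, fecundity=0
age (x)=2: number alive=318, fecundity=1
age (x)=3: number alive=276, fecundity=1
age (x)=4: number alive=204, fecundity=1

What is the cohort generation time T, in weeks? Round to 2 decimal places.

2.86

lx = nx/n0 = nx/600: 1, 0.73, 0.53, 0.46, 0.34
lx·mx: 0, 0, 0.53, 0.46, 0.34 → R0 = 1.33
x·lx·mx: 0, 0, 1.06, 1.38, 1.36 → Σ = 3.8
T = 3.8 / 1.33 = 2.857143… → 2.86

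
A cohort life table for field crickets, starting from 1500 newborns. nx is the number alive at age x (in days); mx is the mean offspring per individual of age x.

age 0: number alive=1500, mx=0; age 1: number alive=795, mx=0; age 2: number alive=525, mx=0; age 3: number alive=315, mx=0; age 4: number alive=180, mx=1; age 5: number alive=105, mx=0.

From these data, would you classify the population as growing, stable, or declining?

lx = nx/n0 = nx/1500: 1, 0.53, 0.35, 0.21, 0.12, 0.07
R0 = Σ lx·mx = 0 + 0 + 0 + 0 + 0.12 + 0 = 0.12
R0 < 1, so the population is declining.

declining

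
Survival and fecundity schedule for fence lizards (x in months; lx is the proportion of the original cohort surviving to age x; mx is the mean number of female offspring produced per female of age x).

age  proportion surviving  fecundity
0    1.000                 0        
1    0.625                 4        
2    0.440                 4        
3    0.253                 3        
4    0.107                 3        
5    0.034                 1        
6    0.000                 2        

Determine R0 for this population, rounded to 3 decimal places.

lx·mx by age: 0, 2.5, 1.76, 0.759, 0.321, 0.034, 0
R0 = Σ lx·mx = 5.374 → 5.374

5.374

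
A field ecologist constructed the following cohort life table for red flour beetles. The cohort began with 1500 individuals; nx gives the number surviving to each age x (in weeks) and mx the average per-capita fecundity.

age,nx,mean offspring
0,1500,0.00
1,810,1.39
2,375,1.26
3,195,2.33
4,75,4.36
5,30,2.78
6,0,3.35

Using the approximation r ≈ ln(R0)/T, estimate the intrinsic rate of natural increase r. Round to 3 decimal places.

lx = nx/n0 = nx/1500: 1, 0.54, 0.25, 0.13, 0.05, 0.02, 0
R0 = Σ lx·mx = 0 + 0.7506 + 0.315 + 0.3029 + 0.218 + 0.0556 + 0 = 1.6421
Σ x·lx·mx = 3.4393; T = 3.4393/1.6421 = 2.09445…
r ≈ ln(R0)/T = ln(1.6421)/2.09445… = 0.2368… → 0.237

0.237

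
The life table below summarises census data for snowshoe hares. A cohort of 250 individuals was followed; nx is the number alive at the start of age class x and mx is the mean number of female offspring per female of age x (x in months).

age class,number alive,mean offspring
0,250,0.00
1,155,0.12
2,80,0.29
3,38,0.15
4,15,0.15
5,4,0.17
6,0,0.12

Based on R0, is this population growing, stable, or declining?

declining

lx = nx/n0 = nx/250: 1, 0.62, 0.32, 0.152, 0.06, 0.016, 0
R0 = Σ lx·mx = 0 + 0.0744 + 0.0928 + 0.0228 + 0.009 + 0.00272 + 0 = 0.20172
R0 < 1, so the population is declining.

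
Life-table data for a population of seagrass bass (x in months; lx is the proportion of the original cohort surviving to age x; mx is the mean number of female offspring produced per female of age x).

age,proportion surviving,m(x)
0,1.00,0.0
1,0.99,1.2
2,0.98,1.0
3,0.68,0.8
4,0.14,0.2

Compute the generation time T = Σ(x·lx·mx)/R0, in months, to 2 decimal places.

lx·mx: 0, 1.188, 0.98, 0.544, 0.028 → R0 = 2.74
x·lx·mx: 0, 1.188, 1.96, 1.632, 0.112 → Σ = 4.892
T = 4.892 / 2.74 = 1.785401… → 1.79

1.79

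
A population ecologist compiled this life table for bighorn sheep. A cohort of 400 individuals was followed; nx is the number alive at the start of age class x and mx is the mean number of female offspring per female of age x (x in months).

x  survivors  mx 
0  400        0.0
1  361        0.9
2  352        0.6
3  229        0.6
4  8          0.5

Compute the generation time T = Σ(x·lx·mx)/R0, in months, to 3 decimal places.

1.735

lx = nx/n0 = nx/400: 1, 0.9025, 0.88, 0.5725, 0.02
lx·mx: 0, 0.81225, 0.528, 0.3435, 0.01 → R0 = 1.69375
x·lx·mx: 0, 0.81225, 1.056, 1.0305, 0.04 → Σ = 2.93875
T = 2.93875 / 1.69375 = 1.735055… → 1.735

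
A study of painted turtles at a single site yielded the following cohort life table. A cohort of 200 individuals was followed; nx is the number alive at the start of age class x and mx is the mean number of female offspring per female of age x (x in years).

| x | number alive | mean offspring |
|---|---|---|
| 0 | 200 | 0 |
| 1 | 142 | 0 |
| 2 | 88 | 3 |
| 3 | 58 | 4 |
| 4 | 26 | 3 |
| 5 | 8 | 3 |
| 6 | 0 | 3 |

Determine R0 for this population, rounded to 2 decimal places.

2.99

lx = nx/n0 = nx/200: 1, 0.71, 0.44, 0.29, 0.13, 0.04, 0
lx·mx by age: 0, 0, 1.32, 1.16, 0.39, 0.12, 0
R0 = Σ lx·mx = 2.99 → 2.99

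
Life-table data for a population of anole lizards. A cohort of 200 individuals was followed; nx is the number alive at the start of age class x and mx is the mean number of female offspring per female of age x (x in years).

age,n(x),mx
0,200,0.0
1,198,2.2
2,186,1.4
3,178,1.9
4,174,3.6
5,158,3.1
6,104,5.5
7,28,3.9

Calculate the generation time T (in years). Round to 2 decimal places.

lx = nx/n0 = nx/200: 1, 0.99, 0.93, 0.89, 0.87, 0.79, 0.52, 0.14
lx·mx: 0, 2.178, 1.302, 1.691, 3.132, 2.449, 2.86, 0.546 → R0 = 14.158
x·lx·mx: 0, 2.178, 2.604, 5.073, 12.528, 12.245, 17.16, 3.822 → Σ = 55.61
T = 55.61 / 14.158 = 3.927815… → 3.93

3.93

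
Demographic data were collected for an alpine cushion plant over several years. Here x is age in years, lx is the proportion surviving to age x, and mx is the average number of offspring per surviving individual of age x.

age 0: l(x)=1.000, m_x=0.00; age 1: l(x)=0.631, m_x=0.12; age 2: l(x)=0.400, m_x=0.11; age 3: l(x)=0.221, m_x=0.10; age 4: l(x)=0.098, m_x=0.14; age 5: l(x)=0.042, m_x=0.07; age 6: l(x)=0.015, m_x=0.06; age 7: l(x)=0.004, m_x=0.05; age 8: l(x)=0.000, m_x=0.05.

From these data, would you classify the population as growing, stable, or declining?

declining

R0 = Σ lx·mx = 0 + 0.07572 + 0.044 + 0.0221 + 0.01372 + 0.00294 + 0.0009 + 0.0002 + 0 = 0.15958
R0 < 1, so the population is declining.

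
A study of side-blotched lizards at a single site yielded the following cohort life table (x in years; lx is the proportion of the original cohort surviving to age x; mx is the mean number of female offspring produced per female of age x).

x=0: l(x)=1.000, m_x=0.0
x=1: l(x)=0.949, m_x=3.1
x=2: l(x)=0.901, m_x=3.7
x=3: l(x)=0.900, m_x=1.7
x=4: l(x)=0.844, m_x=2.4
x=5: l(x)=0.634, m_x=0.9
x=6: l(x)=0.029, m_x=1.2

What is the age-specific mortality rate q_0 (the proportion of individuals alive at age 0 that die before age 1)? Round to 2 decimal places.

0.05

q_0 = (l_0 − l_1) / l_0 = (1 − 0.949) / 1
     = 0.051 / 1 = 0.051 → 0.05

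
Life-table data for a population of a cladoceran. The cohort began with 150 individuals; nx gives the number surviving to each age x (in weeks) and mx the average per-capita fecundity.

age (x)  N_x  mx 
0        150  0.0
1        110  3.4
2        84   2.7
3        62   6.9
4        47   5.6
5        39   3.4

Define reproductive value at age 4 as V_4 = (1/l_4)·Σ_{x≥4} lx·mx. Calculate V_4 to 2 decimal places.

lx = nx/n0 = nx/150: 1, 0.73333…, 0.56, 0.41333…, 0.31333…, 0.26
lx·mx for x ≥ 4: 1.754667…, 0.884 → sum = 2.638667…
V_4 = 2.638667… / l_4 = 2.638667… / 0.313333… = 8.421277… → 8.42

8.42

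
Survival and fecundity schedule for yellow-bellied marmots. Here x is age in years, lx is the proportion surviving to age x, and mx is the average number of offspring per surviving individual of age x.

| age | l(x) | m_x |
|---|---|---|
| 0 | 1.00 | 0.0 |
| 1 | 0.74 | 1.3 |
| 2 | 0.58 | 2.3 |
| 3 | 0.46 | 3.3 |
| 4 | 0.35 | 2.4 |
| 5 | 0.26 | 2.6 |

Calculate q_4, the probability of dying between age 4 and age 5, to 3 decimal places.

q_4 = (l_4 − l_5) / l_4 = (0.35 − 0.26) / 0.35
     = 0.09 / 0.35 = 0.257143… → 0.257

0.257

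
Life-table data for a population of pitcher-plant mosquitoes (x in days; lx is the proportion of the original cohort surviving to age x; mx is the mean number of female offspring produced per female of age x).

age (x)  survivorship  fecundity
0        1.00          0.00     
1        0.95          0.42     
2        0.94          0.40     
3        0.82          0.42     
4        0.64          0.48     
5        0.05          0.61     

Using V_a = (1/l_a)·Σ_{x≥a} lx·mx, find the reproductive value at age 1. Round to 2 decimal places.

1.53

lx·mx for x ≥ 1: 0.399, 0.376, 0.3444, 0.3072, 0.0305 → sum = 1.4571
V_1 = 1.4571 / l_1 = 1.4571 / 0.95 = 1.533789… → 1.53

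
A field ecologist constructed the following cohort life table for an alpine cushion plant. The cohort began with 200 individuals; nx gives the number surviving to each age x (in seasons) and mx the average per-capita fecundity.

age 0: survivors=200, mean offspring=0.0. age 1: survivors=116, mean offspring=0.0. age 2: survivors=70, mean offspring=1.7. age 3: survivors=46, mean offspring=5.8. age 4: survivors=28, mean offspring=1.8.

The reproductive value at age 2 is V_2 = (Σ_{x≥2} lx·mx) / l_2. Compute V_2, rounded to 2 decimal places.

6.23

lx = nx/n0 = nx/200: 1, 0.58, 0.35, 0.23, 0.14
lx·mx for x ≥ 2: 0.595, 1.334, 0.252 → sum = 2.181
V_2 = 2.181 / l_2 = 2.181 / 0.35 = 6.231429… → 6.23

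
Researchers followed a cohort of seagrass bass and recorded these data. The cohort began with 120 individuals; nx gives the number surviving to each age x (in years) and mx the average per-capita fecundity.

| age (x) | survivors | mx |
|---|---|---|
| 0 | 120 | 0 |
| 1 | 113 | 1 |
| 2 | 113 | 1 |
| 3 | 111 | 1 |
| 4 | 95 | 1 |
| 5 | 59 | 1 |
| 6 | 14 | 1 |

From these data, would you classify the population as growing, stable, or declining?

growing

lx = nx/n0 = nx/120: 1, 0.94167…, 0.94167…, 0.925, 0.79167…, 0.49167…, 0.11667…
R0 = Σ lx·mx = 0 + 0.941667… + 0.941667… + 0.925 + 0.791667… + 0.491667… + 0.116667… = 4.208333…
R0 > 1, so the population is growing.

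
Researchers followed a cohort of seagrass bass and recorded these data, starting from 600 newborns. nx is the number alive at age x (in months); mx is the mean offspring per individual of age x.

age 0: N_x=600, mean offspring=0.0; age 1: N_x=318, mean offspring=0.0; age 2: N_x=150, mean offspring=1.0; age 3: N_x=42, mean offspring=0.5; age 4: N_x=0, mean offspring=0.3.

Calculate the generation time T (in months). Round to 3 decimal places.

2.123

lx = nx/n0 = nx/600: 1, 0.53, 0.25, 0.07, 0
lx·mx: 0, 0, 0.25, 0.035, 0 → R0 = 0.285
x·lx·mx: 0, 0, 0.5, 0.105, 0 → Σ = 0.605
T = 0.605 / 0.285 = 2.122807… → 2.123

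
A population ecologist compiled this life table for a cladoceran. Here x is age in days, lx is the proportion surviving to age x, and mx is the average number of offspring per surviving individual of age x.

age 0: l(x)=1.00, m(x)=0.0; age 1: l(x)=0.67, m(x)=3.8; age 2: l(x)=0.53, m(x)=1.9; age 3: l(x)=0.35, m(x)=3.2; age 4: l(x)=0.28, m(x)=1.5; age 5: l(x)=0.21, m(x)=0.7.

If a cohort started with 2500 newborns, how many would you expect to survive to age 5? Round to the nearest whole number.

525

Expected survivors = N0 · l_5 = 2500 × 0.21 = 525 → 525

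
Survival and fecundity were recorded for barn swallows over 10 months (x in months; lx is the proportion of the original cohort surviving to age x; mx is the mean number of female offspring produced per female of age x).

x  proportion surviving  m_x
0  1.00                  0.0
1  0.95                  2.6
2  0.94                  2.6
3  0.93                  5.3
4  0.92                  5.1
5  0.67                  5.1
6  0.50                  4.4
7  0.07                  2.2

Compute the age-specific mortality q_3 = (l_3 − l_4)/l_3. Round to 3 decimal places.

0.011

q_3 = (l_3 − l_4) / l_3 = (0.93 − 0.92) / 0.93
     = 0.01 / 0.93 = 0.010753… → 0.011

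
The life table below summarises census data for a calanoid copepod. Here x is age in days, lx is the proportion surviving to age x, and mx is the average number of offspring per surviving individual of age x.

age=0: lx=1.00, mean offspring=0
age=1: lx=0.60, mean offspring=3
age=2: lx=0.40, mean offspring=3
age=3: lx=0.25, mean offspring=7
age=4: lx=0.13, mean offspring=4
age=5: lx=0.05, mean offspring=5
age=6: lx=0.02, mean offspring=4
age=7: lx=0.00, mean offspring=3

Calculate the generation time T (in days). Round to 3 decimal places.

lx·mx: 0, 1.8, 1.2, 1.75, 0.52, 0.25, 0.08, 0 → R0 = 5.6
x·lx·mx: 0, 1.8, 2.4, 5.25, 2.08, 1.25, 0.48, 0 → Σ = 13.26
T = 13.26 / 5.6 = 2.367857… → 2.368

2.368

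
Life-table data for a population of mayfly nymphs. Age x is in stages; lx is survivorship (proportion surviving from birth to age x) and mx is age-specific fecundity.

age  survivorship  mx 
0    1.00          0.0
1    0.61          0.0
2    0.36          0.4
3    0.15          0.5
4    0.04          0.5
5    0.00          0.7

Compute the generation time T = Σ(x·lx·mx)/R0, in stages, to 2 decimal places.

2.48

lx·mx: 0, 0, 0.144, 0.075, 0.02, 0 → R0 = 0.239
x·lx·mx: 0, 0, 0.288, 0.225, 0.08, 0 → Σ = 0.593
T = 0.593 / 0.239 = 2.481172… → 2.48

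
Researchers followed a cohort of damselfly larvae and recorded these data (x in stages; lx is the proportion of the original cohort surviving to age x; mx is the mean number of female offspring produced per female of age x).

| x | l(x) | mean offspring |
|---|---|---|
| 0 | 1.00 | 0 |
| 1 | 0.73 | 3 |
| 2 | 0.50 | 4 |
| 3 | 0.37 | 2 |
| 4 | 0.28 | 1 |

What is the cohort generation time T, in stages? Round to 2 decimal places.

lx·mx: 0, 2.19, 2, 0.74, 0.28 → R0 = 5.21
x·lx·mx: 0, 2.19, 4, 2.22, 1.12 → Σ = 9.53
T = 9.53 / 5.21 = 1.829175… → 1.83

1.83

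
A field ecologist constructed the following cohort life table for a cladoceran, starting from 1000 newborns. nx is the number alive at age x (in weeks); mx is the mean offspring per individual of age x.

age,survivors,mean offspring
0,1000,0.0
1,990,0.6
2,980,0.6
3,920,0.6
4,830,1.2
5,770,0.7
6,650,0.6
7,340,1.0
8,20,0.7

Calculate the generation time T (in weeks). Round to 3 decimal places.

3.722

lx = nx/n0 = nx/1000: 1, 0.99, 0.98, 0.92, 0.83, 0.77, 0.65, 0.34, 0.02
lx·mx: 0, 0.594, 0.588, 0.552, 0.996, 0.539, 0.39, 0.34, 0.014 → R0 = 4.013
x·lx·mx: 0, 0.594, 1.176, 1.656, 3.984, 2.695, 2.34, 2.38, 0.112 → Σ = 14.937
T = 14.937 / 4.013 = 3.722153… → 3.722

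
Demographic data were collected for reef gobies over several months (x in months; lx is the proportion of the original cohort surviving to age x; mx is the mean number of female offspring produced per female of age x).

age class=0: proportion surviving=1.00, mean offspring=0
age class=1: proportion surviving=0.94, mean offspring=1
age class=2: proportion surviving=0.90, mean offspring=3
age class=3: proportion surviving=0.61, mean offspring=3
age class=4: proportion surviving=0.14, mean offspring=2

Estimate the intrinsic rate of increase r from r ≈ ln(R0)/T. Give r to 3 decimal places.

0.777

R0 = Σ lx·mx = 0 + 0.94 + 2.7 + 1.83 + 0.28 = 5.75
Σ x·lx·mx = 12.95; T = 12.95/5.75 = 2.25217…
r ≈ ln(R0)/T = ln(5.75)/2.25217… = 0.77667… → 0.777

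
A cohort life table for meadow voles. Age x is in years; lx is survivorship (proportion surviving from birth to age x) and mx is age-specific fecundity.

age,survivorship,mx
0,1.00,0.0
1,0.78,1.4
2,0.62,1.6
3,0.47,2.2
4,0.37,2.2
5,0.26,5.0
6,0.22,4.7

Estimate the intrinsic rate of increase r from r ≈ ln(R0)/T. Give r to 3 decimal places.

0.519

R0 = Σ lx·mx = 0 + 1.092 + 0.992 + 1.034 + 0.814 + 1.3 + 1.034 = 6.266
Σ x·lx·mx = 22.138; T = 22.138/6.266 = 3.53304…
r ≈ ln(R0)/T = ln(6.266)/3.53304… = 0.51942… → 0.519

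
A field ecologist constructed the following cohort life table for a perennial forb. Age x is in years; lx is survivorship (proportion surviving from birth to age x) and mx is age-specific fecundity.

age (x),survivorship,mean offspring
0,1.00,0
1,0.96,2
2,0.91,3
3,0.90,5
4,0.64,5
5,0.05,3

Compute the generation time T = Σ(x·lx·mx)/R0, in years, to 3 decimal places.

2.754

lx·mx: 0, 1.92, 2.73, 4.5, 3.2, 0.15 → R0 = 12.5
x·lx·mx: 0, 1.92, 5.46, 13.5, 12.8, 0.75 → Σ = 34.43
T = 34.43 / 12.5 = 2.7544 → 2.754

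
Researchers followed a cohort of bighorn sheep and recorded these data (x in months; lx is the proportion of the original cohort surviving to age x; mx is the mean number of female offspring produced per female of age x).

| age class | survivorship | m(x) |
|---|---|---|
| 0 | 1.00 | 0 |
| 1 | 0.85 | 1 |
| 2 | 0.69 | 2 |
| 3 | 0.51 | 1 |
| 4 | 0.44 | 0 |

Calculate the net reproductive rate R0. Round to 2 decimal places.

lx·mx by age: 0, 0.85, 1.38, 0.51, 0
R0 = Σ lx·mx = 2.74 → 2.74

2.74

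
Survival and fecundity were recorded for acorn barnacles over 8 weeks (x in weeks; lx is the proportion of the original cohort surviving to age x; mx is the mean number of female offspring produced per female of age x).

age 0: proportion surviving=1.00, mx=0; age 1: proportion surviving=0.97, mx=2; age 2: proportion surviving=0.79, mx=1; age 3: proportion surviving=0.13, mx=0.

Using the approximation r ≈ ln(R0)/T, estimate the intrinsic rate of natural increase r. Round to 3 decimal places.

0.779

R0 = Σ lx·mx = 0 + 1.94 + 0.79 + 0 = 2.73
Σ x·lx·mx = 3.52; T = 3.52/2.73 = 1.28938…
r ≈ ln(R0)/T = ln(2.73)/1.28938… = 0.7789… → 0.779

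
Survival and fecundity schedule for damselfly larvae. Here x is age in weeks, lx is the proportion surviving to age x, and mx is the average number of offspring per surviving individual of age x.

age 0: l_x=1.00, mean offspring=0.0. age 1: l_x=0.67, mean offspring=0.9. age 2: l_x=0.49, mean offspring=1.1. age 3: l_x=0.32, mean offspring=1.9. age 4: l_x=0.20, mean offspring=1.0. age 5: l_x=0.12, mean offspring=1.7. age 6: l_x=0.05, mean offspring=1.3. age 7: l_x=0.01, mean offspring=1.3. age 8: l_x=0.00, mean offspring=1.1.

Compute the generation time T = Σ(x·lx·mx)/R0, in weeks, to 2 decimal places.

lx·mx: 0, 0.603, 0.539, 0.608, 0.2, 0.204, 0.065, 0.013, 0 → R0 = 2.232
x·lx·mx: 0, 0.603, 1.078, 1.824, 0.8, 1.02, 0.39, 0.091, 0 → Σ = 5.806
T = 5.806 / 2.232 = 2.601254… → 2.60

2.60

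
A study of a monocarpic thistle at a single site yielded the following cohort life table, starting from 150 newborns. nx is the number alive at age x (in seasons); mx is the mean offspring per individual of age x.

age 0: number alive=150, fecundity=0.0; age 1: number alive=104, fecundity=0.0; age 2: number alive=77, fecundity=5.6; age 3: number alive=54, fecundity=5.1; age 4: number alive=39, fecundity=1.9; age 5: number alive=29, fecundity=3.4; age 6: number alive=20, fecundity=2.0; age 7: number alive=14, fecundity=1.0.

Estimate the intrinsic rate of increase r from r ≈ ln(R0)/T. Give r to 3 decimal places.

0.606

lx = nx/n0 = nx/150: 1, 0.69333…, 0.51333…, 0.36, 0.26, 0.19333…, 0.13333…, 0.09333…
R0 = Σ lx·mx = 0 + 0 + 2.87467… + 1.836 + 0.494 + 0.65733… + 0.26667… + 0.09333… = 6.222…
Σ x·lx·mx = 18.773333…; T = 18.773333…/6.222… = 3.01725…
r ≈ ln(R0)/T = ln(6.222…)/3.01725… = 0.60588… → 0.606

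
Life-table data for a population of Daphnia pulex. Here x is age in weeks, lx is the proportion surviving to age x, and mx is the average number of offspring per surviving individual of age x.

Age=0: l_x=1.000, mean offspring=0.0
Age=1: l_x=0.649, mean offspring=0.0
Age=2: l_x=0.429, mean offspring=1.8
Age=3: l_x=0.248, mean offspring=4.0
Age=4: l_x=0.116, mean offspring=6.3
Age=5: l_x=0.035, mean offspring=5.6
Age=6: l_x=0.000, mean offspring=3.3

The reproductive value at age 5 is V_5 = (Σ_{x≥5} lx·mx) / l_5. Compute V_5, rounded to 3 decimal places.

5.600

lx·mx for x ≥ 5: 0.196, 0 → sum = 0.196
V_5 = 0.196 / l_5 = 0.196 / 0.035 = 5.6 → 5.600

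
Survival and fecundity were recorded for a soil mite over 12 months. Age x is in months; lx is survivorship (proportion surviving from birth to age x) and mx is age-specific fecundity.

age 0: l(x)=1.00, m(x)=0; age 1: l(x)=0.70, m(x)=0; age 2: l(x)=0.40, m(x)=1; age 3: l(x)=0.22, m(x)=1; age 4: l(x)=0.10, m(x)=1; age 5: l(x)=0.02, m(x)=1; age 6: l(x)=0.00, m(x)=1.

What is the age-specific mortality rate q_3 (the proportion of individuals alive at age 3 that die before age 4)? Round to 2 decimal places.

q_3 = (l_3 − l_4) / l_3 = (0.22 − 0.1) / 0.22
     = 0.12 / 0.22 = 0.545455… → 0.55

0.55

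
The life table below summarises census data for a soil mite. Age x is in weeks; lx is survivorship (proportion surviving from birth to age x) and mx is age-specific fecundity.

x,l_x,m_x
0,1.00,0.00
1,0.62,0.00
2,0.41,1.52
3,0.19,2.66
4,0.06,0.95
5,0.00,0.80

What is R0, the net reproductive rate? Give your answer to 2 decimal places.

1.19

lx·mx by age: 0, 0, 0.6232, 0.5054, 0.057, 0
R0 = Σ lx·mx = 1.1856 → 1.19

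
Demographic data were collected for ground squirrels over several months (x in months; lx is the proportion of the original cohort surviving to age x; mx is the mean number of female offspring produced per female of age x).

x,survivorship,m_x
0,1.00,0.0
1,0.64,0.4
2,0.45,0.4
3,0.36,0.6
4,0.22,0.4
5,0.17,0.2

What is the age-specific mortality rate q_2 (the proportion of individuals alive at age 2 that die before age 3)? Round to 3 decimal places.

0.200

q_2 = (l_2 − l_3) / l_2 = (0.45 − 0.36) / 0.45
     = 0.09 / 0.45 = 0.2 → 0.200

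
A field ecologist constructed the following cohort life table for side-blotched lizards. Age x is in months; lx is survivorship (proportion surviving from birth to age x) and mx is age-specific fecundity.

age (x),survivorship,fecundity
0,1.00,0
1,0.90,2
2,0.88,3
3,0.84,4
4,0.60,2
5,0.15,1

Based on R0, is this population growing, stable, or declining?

growing

R0 = Σ lx·mx = 0 + 1.8 + 2.64 + 3.36 + 1.2 + 0.15 = 9.15
R0 > 1, so the population is growing.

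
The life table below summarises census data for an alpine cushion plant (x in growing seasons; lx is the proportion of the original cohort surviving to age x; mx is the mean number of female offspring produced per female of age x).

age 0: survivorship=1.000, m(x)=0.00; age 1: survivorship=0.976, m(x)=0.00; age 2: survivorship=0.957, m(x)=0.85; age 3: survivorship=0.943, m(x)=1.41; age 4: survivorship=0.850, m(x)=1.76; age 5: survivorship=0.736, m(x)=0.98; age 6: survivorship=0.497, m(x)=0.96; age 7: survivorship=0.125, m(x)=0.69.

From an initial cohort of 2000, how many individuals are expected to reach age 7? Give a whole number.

250

Expected survivors = N0 · l_7 = 2000 × 0.125 = 250 → 250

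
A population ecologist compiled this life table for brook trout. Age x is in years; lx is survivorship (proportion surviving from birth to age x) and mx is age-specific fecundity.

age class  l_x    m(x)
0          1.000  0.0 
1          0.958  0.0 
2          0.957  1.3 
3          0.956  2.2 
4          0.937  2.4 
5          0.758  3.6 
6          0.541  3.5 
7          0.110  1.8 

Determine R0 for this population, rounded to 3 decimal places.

lx·mx by age: 0, 0, 1.2441, 2.1032, 2.2488, 2.7288, 1.8935, 0.198
R0 = Σ lx·mx = 10.4164 → 10.416

10.416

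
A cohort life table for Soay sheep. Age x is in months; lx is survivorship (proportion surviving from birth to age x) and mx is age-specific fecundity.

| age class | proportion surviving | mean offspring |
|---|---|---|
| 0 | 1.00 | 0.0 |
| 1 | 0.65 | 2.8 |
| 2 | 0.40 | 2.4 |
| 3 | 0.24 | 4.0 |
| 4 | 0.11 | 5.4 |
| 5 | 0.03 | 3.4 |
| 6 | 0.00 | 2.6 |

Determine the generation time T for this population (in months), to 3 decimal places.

2.143

lx·mx: 0, 1.82, 0.96, 0.96, 0.594, 0.102, 0 → R0 = 4.436
x·lx·mx: 0, 1.82, 1.92, 2.88, 2.376, 0.51, 0 → Σ = 9.506
T = 9.506 / 4.436 = 2.142922… → 2.143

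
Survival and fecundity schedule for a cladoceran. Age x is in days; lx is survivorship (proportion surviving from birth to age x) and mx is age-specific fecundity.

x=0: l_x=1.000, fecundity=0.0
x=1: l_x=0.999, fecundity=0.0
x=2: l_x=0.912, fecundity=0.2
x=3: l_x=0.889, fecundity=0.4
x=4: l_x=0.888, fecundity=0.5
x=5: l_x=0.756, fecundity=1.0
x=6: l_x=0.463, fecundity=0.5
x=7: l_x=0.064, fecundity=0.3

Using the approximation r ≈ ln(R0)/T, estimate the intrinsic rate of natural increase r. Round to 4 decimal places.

R0 = Σ lx·mx = 0 + 0 + 0.1824 + 0.3556 + 0.444 + 0.756 + 0.2315 + 0.0192 = 1.9887
Σ x·lx·mx = 8.511; T = 8.511/1.9887 = 4.27968…
r ≈ ln(R0)/T = ln(1.9887)/4.27968… = 0.160638… → 0.1606

0.1606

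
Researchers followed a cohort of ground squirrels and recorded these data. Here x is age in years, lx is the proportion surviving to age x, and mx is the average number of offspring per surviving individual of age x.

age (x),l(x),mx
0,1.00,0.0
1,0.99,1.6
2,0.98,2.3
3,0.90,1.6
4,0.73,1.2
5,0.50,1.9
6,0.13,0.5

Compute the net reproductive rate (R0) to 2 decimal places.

7.17

lx·mx by age: 0, 1.584, 2.254, 1.44, 0.876, 0.95, 0.065
R0 = Σ lx·mx = 7.169 → 7.17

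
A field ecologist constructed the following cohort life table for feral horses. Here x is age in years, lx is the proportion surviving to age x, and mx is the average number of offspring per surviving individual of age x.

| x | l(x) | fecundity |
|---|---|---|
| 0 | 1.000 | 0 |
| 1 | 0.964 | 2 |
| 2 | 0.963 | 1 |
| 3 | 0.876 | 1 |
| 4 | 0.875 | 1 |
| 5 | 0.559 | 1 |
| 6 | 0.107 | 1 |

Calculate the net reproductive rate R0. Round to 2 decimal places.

5.31

lx·mx by age: 0, 1.928, 0.963, 0.876, 0.875, 0.559, 0.107
R0 = Σ lx·mx = 5.308 → 5.31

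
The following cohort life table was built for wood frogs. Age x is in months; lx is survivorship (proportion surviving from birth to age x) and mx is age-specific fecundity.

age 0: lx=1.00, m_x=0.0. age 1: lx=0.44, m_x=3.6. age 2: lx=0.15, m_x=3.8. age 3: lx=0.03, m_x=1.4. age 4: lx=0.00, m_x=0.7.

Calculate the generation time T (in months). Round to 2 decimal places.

1.30

lx·mx: 0, 1.584, 0.57, 0.042, 0 → R0 = 2.196
x·lx·mx: 0, 1.584, 1.14, 0.126, 0 → Σ = 2.85
T = 2.85 / 2.196 = 1.297814… → 1.30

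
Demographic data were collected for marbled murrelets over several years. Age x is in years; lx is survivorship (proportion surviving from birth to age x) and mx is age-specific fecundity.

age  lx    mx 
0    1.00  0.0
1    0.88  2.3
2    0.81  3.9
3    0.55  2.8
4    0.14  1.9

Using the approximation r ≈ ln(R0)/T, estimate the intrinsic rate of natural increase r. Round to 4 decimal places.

R0 = Σ lx·mx = 0 + 2.024 + 3.159 + 1.54 + 0.266 = 6.989
Σ x·lx·mx = 14.026; T = 14.026/6.989 = 2.00687…
r ≈ ln(R0)/T = ln(6.989)/2.00687… = 0.968842… → 0.9688

0.9688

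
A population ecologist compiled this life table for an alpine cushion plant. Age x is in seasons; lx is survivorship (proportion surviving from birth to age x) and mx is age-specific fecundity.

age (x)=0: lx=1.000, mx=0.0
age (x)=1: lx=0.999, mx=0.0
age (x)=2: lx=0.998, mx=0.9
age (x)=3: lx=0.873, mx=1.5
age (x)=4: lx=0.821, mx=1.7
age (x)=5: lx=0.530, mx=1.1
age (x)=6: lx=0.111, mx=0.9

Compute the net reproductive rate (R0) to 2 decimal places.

lx·mx by age: 0, 0, 0.8982, 1.3095, 1.3957, 0.583, 0.0999
R0 = Σ lx·mx = 4.2863 → 4.29

4.29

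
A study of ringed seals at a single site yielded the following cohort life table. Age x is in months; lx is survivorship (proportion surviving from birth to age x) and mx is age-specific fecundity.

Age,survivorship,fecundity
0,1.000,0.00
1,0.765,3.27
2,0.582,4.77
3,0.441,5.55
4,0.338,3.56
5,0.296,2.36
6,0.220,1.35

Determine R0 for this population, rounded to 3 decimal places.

9.924

lx·mx by age: 0, 2.50155, 2.77614, 2.44755, 1.20328, 0.69856, 0.297
R0 = Σ lx·mx = 9.92408 → 9.924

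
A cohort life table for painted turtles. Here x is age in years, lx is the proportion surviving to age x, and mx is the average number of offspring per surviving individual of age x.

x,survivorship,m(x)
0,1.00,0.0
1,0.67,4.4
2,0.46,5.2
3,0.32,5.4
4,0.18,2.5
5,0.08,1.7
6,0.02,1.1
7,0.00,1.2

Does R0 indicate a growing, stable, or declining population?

growing

R0 = Σ lx·mx = 0 + 2.948 + 2.392 + 1.728 + 0.45 + 0.136 + 0.022 + 0 = 7.676
R0 > 1, so the population is growing.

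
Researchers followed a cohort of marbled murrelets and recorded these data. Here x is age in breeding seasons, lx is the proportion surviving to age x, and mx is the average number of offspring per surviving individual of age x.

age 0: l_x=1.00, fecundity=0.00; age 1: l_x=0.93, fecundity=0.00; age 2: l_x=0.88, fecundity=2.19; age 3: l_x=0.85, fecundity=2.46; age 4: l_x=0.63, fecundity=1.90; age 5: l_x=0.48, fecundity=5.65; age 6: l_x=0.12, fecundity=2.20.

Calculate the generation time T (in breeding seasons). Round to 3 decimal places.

lx·mx: 0, 0, 1.9272, 2.091, 1.197, 2.712, 0.264 → R0 = 8.1912
x·lx·mx: 0, 0, 3.8544, 6.273, 4.788, 13.56, 1.584 → Σ = 30.0594
T = 30.0594 / 8.1912 = 3.669719… → 3.670

3.670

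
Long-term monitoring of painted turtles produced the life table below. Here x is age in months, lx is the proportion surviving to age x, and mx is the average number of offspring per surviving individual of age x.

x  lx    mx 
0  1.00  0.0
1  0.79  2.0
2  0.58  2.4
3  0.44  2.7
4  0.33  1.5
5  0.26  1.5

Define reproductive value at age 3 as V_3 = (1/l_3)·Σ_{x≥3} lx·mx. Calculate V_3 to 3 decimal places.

lx·mx for x ≥ 3: 1.188, 0.495, 0.39 → sum = 2.073
V_3 = 2.073 / l_3 = 2.073 / 0.44 = 4.711364… → 4.711

4.711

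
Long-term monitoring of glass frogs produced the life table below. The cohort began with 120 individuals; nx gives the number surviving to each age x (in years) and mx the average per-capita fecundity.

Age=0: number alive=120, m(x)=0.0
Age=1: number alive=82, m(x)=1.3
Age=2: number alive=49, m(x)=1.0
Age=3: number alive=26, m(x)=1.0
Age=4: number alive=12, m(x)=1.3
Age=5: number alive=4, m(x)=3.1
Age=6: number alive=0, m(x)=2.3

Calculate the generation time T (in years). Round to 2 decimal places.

1.94

lx = nx/n0 = nx/120: 1, 0.68333…, 0.40833…, 0.21667…, 0.1, 0.03333…, 0
lx·mx: 0, 0.888333…, 0.408333…, 0.216667…, 0.13, 0.103333…, 0 → R0 = 1.746667…
x·lx·mx: 0, 0.888333…, 0.816667…, 0.65…, 0.52, 0.516667…, 0 → Σ = 3.391667…
T = 3.391667… / 1.746667… = 1.941794… → 1.94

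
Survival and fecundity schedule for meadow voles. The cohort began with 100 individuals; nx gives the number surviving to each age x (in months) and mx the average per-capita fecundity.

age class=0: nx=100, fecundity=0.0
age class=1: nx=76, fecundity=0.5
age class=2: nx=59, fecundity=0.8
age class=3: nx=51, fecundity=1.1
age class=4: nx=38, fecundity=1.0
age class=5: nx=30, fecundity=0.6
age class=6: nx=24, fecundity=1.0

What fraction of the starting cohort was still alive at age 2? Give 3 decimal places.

l_2 = n_2/n_0 = 59/100 = 0.59 → 0.590

0.590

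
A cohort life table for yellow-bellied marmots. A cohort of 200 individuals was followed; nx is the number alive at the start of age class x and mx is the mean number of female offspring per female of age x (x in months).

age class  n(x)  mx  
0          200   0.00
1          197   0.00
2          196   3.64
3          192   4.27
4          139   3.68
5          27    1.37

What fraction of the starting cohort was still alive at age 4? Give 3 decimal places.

0.695

l_4 = n_4/n_0 = 139/200 = 0.695 → 0.695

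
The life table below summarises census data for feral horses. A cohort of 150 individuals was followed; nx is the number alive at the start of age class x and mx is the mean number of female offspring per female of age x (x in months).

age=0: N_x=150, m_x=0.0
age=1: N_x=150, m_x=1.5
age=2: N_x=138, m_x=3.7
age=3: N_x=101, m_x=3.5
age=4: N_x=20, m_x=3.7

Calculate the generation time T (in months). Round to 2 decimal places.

2.24

lx = nx/n0 = nx/150: 1, 1, 0.92, 0.67333…, 0.13333…
lx·mx: 0, 1.5, 3.404, 2.356667…, 0.493333… → R0 = 7.754…
x·lx·mx: 0, 1.5, 6.808, 7.07…, 1.973333… → Σ = 17.351333…
T = 17.351333… / 7.754… = 2.237727… → 2.24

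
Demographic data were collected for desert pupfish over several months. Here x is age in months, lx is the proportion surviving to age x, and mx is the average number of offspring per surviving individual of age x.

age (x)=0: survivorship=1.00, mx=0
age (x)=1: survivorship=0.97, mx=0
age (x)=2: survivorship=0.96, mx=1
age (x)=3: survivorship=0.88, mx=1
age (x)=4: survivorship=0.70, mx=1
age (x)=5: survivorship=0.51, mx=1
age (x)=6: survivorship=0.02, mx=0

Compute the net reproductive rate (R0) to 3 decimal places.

3.050

lx·mx by age: 0, 0, 0.96, 0.88, 0.7, 0.51, 0
R0 = Σ lx·mx = 3.05 → 3.050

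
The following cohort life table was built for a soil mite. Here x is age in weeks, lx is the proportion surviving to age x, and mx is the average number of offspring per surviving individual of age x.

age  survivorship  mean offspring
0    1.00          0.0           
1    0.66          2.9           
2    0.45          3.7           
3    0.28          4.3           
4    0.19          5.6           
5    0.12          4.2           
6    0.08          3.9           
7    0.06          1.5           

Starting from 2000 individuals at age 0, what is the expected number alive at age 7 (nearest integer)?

Expected survivors = N0 · l_7 = 2000 × 0.06 = 120 → 120

120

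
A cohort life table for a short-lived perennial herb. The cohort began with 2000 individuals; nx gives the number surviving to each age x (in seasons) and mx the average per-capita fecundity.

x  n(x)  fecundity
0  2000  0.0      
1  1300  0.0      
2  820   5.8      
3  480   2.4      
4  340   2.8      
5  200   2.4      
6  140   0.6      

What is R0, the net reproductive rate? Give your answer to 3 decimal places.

lx = nx/n0 = nx/2000: 1, 0.65, 0.41, 0.24, 0.17, 0.1, 0.07
lx·mx by age: 0, 0, 2.378, 0.576, 0.476, 0.24, 0.042
R0 = Σ lx·mx = 3.712 → 3.712

3.712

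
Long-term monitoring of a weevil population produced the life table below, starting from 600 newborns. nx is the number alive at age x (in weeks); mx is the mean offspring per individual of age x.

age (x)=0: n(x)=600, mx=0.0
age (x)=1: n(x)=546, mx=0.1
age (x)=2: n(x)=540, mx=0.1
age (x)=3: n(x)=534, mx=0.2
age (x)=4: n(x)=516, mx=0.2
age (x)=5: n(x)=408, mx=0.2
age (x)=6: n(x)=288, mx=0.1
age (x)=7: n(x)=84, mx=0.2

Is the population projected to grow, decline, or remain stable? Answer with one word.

lx = nx/n0 = nx/600: 1, 0.91, 0.9, 0.89, 0.86, 0.68, 0.48, 0.14
R0 = Σ lx·mx = 0 + 0.091 + 0.09 + 0.178 + 0.172 + 0.136 + 0.048 + 0.028 = 0.743
R0 < 1, so the population is declining.

declining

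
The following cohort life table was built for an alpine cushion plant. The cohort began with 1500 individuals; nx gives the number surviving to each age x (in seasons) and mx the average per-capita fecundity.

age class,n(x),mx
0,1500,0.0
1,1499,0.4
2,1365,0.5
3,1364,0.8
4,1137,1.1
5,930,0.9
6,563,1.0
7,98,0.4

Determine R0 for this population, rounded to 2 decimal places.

3.38

lx = nx/n0 = nx/1500: 1, 0.99933…, 0.91, 0.90933…, 0.758, 0.62, 0.37533…, 0.06533…
lx·mx by age: 0, 0.399733…, 0.455, 0.727467…, 0.8338, 0.558, 0.375333…, 0.026133…
R0 = Σ lx·mx = 3.375467… → 3.38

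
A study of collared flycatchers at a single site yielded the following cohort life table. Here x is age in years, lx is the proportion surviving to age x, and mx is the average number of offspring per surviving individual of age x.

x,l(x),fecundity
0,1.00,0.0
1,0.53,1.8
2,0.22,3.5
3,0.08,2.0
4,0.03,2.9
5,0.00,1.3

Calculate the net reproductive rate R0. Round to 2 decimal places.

lx·mx by age: 0, 0.954, 0.77, 0.16, 0.087, 0
R0 = Σ lx·mx = 1.971 → 1.97

1.97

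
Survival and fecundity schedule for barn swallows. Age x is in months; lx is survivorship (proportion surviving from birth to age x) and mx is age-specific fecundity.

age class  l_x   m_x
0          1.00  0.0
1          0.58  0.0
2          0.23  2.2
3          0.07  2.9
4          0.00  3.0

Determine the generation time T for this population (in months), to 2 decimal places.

2.29

lx·mx: 0, 0, 0.506, 0.203, 0 → R0 = 0.709
x·lx·mx: 0, 0, 1.012, 0.609, 0 → Σ = 1.621
T = 1.621 / 0.709 = 2.286319… → 2.29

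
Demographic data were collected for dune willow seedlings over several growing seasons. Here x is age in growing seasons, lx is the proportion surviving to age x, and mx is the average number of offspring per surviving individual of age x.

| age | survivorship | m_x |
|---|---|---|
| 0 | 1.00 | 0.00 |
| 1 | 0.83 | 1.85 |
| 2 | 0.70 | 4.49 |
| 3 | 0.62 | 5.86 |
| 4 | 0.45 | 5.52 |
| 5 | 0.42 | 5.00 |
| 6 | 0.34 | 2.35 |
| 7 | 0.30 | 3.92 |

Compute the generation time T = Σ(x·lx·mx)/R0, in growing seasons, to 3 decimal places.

lx·mx: 0, 1.5355, 3.143, 3.6332, 2.484, 2.1, 0.799, 1.176 → R0 = 14.8707
x·lx·mx: 0, 1.5355, 6.286, 10.8996, 9.936, 10.5, 4.794, 8.232 → Σ = 52.1831
T = 52.1831 / 14.8707 = 3.509122… → 3.509

3.509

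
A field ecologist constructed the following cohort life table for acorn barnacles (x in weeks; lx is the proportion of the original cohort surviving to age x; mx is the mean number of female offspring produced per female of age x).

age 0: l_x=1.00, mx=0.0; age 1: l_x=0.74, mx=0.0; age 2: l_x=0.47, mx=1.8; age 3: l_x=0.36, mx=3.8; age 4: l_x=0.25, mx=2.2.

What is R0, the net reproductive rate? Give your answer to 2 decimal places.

2.76

lx·mx by age: 0, 0, 0.846, 1.368, 0.55
R0 = Σ lx·mx = 2.764 → 2.76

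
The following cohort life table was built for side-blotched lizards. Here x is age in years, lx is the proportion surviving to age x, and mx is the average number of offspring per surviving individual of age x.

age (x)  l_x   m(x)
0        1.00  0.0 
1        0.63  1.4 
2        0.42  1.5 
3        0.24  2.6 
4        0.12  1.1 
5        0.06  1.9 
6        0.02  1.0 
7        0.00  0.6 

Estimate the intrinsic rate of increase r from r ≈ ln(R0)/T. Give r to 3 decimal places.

R0 = Σ lx·mx = 0 + 0.882 + 0.63 + 0.624 + 0.132 + 0.114 + 0.02 + 0 = 2.402
Σ x·lx·mx = 5.232; T = 5.232/2.402 = 2.17818…
r ≈ ln(R0)/T = ln(2.402)/2.17818… = 0.40231… → 0.402

0.402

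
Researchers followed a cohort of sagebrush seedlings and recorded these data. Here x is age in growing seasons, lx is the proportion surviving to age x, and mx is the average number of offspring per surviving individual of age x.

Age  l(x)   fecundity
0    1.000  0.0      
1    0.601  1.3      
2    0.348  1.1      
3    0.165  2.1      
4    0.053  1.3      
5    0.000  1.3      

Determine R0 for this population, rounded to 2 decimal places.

1.58

lx·mx by age: 0, 0.7813, 0.3828, 0.3465, 0.0689, 0
R0 = Σ lx·mx = 1.5795 → 1.58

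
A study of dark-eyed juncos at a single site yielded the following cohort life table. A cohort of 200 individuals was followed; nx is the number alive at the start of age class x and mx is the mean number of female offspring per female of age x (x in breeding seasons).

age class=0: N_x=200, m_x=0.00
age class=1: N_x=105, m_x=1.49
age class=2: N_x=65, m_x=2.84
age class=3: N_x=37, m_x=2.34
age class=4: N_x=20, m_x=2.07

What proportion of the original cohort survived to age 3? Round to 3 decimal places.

0.185

l_3 = n_3/n_0 = 37/200 = 0.185 → 0.185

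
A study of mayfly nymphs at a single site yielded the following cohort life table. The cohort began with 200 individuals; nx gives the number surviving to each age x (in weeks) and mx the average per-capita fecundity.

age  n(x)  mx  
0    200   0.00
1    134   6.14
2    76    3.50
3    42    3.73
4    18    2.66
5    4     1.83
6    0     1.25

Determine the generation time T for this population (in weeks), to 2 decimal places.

lx = nx/n0 = nx/200: 1, 0.67, 0.38, 0.21, 0.09, 0.02, 0
lx·mx: 0, 4.1138, 1.33, 0.7833, 0.2394, 0.0366, 0 → R0 = 6.5031
x·lx·mx: 0, 4.1138, 2.66, 2.3499, 0.9576, 0.183, 0 → Σ = 10.2643
T = 10.2643 / 6.5031 = 1.57837… → 1.58

1.58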